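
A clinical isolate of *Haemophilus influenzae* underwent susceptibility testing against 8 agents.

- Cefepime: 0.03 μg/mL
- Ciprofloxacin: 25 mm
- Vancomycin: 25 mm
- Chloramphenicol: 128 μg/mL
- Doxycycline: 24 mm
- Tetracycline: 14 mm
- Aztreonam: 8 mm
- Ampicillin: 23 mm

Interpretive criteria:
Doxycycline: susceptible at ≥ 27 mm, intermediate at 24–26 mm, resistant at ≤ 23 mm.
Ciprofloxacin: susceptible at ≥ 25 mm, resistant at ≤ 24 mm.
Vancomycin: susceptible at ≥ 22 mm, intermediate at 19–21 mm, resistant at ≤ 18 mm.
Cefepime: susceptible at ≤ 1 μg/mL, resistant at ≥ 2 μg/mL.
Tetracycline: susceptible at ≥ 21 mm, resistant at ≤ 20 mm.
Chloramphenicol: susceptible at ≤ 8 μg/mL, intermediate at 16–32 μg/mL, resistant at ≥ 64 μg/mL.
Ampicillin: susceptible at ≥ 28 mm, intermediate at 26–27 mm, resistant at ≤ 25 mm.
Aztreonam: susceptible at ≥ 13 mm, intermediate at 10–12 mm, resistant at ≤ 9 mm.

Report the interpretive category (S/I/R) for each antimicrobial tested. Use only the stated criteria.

Cefepime 0.03 μg/mL: ≤ 1 μg/mL → susceptible
Ciprofloxacin 25 mm: ≥ 25 mm → susceptible
Vancomycin (25 mm) ≥ 22 mm — susceptible
Chloramphenicol 128 μg/mL: ≥ 64 μg/mL → Resistant
Doxycycline (24 mm) in 24–26 mm — I
Tetracycline (14 mm) ≤ 20 mm ⇒ resistant
Aztreonam 8 mm: ≤ 9 mm ⇒ Resistant
Ampicillin 23 mm: ≤ 25 mm — R

S, S, S, R, I, R, R, R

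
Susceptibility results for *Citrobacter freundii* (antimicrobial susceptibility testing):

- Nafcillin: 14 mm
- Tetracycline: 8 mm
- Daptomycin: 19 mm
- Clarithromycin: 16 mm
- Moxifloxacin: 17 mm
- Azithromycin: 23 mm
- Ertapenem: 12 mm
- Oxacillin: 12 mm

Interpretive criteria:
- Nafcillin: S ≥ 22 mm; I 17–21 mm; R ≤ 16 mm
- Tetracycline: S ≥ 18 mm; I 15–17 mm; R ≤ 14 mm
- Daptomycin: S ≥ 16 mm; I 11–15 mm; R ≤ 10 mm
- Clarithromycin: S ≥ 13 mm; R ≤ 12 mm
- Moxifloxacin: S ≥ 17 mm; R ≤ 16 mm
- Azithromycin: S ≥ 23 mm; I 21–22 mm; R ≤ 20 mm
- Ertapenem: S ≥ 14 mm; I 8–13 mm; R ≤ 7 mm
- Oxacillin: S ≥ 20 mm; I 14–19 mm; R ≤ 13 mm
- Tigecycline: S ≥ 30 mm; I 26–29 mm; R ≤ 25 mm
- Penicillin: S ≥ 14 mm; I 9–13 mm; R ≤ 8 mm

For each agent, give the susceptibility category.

R, R, S, S, S, S, I, R

Nafcillin (14 mm) ≤ 16 mm → resistant
Tetracycline 8 mm: ≤ 14 mm — Resistant
Daptomycin: 19 mm is ≥ 16 mm → S
Clarithromycin (16 mm) ≥ 13 mm → S
Moxifloxacin: 17 mm is ≥ 17 mm ⇒ S
Azithromycin 23 mm: ≥ 23 mm — S
Ertapenem (12 mm) in 8–13 mm — I
Oxacillin (12 mm) ≤ 13 mm ⇒ resistant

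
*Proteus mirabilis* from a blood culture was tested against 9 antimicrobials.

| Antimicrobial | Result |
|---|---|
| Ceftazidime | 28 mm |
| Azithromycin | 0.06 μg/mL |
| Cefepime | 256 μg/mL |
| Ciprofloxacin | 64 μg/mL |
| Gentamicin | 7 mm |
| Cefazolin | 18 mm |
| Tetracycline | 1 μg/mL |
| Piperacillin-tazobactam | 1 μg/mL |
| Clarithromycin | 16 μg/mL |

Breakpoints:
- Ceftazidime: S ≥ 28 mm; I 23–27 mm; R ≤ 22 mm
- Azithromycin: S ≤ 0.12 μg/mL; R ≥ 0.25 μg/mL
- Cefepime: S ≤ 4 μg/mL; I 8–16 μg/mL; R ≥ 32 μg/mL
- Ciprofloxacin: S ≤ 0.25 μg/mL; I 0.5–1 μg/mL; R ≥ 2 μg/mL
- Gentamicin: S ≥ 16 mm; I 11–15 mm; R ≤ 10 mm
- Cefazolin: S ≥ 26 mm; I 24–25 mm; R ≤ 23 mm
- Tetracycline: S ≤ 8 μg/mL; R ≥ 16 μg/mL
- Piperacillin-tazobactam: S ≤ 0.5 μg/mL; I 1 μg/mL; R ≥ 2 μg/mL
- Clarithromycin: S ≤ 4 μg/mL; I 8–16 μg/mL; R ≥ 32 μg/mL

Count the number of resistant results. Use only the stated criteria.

4

Ceftazidime (28 mm) ≥ 28 mm → susceptible
Azithromycin: 0.06 μg/mL is ≤ 0.12 μg/mL ⇒ Susceptible
Cefepime (256 μg/mL) ≥ 32 μg/mL → Resistant
Ciprofloxacin 64 μg/mL: ≥ 2 μg/mL ⇒ R
Gentamicin 7 mm: ≤ 10 mm ⇒ R
Cefazolin (18 mm) ≤ 23 mm ⇒ R
Tetracycline (1 μg/mL) ≤ 8 μg/mL ⇒ Susceptible
Piperacillin-tazobactam: 1 μg/mL is = 1 μg/mL → I
Clarithromycin 16 μg/mL: in 8–16 μg/mL → intermediate
Resistant: 4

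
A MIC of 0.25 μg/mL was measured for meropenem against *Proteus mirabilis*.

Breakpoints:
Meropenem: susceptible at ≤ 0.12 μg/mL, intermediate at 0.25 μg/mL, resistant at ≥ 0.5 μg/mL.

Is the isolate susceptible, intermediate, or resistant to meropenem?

Intermediate

Meropenem: 0.25 μg/mL is = 0.25 μg/mL — intermediate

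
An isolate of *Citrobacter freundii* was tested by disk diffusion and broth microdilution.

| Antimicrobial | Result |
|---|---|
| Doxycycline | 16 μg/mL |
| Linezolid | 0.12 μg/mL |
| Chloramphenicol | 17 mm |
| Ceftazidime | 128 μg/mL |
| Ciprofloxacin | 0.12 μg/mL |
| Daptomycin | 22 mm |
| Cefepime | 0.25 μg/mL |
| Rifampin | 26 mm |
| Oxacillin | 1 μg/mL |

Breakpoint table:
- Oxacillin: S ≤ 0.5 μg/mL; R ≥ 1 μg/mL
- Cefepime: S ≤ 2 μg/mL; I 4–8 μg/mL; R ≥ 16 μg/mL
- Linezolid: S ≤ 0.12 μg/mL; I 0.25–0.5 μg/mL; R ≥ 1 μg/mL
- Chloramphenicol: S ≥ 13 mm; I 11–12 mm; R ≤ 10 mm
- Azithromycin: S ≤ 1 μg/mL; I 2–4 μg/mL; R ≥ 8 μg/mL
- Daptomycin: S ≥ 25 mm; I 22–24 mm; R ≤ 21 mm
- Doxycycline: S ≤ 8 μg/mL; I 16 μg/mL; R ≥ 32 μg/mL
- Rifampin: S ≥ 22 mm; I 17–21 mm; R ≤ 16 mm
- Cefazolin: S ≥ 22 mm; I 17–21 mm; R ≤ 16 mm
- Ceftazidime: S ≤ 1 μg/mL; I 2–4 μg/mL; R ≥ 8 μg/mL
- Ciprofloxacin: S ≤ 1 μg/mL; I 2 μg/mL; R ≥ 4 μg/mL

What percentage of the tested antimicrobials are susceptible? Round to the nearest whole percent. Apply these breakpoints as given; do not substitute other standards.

Doxycycline (16 μg/mL) = 16 μg/mL ⇒ I
Linezolid (0.12 μg/mL) ≤ 0.12 μg/mL → Susceptible
Chloramphenicol: 17 mm is ≥ 13 mm → susceptible
Ceftazidime: 128 μg/mL is ≥ 8 μg/mL ⇒ R
Ciprofloxacin: 0.12 μg/mL is ≤ 1 μg/mL ⇒ Susceptible
Daptomycin: 22 mm is in 22–24 mm — I
Cefepime (0.25 μg/mL) ≤ 2 μg/mL ⇒ Susceptible
Rifampin (26 mm) ≥ 22 mm → Susceptible
Oxacillin 1 μg/mL: ≥ 1 μg/mL → resistant
Susceptible: 5/9

56%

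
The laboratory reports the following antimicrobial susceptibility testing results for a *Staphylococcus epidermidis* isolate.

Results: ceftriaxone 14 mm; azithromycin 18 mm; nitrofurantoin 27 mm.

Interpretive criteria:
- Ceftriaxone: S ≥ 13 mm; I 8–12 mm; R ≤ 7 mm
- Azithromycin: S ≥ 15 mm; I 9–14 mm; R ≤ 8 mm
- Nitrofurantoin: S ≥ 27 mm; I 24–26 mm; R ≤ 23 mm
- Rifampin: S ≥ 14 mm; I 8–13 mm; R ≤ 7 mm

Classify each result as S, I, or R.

S, S, S

Ceftriaxone 14 mm: ≥ 13 mm — S
Azithromycin 18 mm: ≥ 15 mm → S
Nitrofurantoin: 27 mm is ≥ 27 mm → susceptible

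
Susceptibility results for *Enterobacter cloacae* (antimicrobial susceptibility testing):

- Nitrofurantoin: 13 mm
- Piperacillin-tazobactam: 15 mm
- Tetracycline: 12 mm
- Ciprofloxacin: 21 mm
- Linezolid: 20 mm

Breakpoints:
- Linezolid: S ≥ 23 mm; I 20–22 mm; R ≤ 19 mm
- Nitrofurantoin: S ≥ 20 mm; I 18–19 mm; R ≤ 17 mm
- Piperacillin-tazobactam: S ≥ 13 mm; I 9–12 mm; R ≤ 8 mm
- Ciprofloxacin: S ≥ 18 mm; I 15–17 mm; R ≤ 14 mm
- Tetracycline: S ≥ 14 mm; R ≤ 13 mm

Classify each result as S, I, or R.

Nitrofurantoin 13 mm: ≤ 17 mm → resistant
Piperacillin-tazobactam (15 mm) ≥ 13 mm ⇒ Susceptible
Tetracycline: 12 mm is ≤ 13 mm — resistant
Ciprofloxacin (21 mm) ≥ 18 mm → susceptible
Linezolid (20 mm) in 20–22 mm ⇒ I

R, S, R, S, I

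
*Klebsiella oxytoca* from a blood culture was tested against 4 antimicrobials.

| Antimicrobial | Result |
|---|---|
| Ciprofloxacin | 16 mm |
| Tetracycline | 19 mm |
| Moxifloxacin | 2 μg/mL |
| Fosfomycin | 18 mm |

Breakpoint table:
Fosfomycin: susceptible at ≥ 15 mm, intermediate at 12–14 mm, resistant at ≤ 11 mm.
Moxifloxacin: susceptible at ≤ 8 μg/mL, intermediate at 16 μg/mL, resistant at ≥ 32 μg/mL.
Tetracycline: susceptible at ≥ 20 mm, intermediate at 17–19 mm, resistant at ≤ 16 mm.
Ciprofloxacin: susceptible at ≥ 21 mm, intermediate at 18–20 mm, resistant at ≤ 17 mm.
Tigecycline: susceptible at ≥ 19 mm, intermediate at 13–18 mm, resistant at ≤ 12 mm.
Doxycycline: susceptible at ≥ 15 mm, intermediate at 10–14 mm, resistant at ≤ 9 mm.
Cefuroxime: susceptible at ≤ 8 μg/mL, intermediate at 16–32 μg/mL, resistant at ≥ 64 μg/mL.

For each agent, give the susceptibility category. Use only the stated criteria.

R, I, S, S

Ciprofloxacin (16 mm) ≤ 17 mm — R
Tetracycline 19 mm: in 17–19 mm → intermediate
Moxifloxacin 2 μg/mL: ≤ 8 μg/mL → susceptible
Fosfomycin 18 mm: ≥ 15 mm — Susceptible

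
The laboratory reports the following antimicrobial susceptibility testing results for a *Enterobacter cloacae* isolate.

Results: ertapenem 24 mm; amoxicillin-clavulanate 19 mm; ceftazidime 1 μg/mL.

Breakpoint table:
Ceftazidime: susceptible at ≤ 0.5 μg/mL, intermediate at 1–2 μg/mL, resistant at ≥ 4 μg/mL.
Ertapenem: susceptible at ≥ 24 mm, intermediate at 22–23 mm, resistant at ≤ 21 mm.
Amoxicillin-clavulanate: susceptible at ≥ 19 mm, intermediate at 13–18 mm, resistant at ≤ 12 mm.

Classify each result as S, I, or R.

S, S, I

Ertapenem (24 mm) ≥ 24 mm → S
Amoxicillin-clavulanate 19 mm: ≥ 19 mm — Susceptible
Ceftazidime (1 μg/mL) in 1–2 μg/mL → intermediate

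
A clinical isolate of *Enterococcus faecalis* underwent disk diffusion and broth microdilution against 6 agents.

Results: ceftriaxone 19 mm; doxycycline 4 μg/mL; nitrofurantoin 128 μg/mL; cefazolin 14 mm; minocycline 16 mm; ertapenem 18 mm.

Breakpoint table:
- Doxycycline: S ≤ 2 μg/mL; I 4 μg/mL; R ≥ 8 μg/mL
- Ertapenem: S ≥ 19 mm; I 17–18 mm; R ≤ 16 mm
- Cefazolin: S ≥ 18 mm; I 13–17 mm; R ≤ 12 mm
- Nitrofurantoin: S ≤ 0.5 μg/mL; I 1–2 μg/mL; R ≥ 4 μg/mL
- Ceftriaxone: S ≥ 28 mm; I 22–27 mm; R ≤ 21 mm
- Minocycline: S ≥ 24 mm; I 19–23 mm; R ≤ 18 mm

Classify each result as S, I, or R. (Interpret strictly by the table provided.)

R, I, R, I, R, I

Ceftriaxone 19 mm: ≤ 21 mm — resistant
Doxycycline: 4 μg/mL is = 4 μg/mL → I
Nitrofurantoin: 128 μg/mL is ≥ 4 μg/mL ⇒ Resistant
Cefazolin 14 mm: in 13–17 mm ⇒ intermediate
Minocycline: 16 mm is ≤ 18 mm → resistant
Ertapenem 18 mm: in 17–18 mm — I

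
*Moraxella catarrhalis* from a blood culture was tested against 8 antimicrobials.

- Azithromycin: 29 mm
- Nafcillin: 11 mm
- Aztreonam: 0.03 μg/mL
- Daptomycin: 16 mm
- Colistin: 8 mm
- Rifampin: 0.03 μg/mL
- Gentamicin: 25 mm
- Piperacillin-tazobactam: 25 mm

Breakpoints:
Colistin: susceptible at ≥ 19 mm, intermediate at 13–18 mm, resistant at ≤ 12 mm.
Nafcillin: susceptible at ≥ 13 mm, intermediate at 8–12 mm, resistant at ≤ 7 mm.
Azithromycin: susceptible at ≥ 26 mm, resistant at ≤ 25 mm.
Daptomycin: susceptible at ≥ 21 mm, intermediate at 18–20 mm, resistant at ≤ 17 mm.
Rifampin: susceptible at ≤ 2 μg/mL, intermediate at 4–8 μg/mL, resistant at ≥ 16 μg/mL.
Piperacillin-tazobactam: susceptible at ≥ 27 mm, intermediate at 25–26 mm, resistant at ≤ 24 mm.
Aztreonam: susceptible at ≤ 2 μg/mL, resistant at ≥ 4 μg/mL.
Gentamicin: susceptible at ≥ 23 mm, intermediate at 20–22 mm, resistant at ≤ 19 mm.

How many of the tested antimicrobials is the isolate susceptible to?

Azithromycin 29 mm: ≥ 26 mm ⇒ susceptible
Nafcillin 11 mm: in 8–12 mm ⇒ Intermediate
Aztreonam 0.03 μg/mL: ≤ 2 μg/mL ⇒ Susceptible
Daptomycin: 16 mm is ≤ 17 mm ⇒ Resistant
Colistin 8 mm: ≤ 12 mm → R
Rifampin: 0.03 μg/mL is ≤ 2 μg/mL → Susceptible
Gentamicin 25 mm: ≥ 23 mm ⇒ susceptible
Piperacillin-tazobactam (25 mm) in 25–26 mm ⇒ intermediate
Susceptible: 4

4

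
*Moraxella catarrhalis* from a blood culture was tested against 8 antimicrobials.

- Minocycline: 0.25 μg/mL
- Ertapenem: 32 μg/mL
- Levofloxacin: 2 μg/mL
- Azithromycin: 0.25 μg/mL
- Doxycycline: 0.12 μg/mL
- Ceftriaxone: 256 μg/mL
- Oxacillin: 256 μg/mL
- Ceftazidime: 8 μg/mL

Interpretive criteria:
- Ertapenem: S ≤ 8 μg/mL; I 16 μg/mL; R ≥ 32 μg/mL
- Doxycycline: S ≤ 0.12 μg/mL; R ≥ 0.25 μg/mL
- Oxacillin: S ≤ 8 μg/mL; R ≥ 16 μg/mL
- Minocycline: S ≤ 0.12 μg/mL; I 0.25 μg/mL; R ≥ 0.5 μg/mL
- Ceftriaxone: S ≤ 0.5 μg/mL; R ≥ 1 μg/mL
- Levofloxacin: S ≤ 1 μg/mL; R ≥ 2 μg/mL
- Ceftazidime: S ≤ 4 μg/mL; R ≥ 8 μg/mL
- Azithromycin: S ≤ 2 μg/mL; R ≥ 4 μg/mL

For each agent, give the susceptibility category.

I, R, R, S, S, R, R, R

Minocycline (0.25 μg/mL) = 0.25 μg/mL — I
Ertapenem: 32 μg/mL is ≥ 32 μg/mL ⇒ resistant
Levofloxacin: 2 μg/mL is ≥ 2 μg/mL — resistant
Azithromycin 0.25 μg/mL: ≤ 2 μg/mL ⇒ Susceptible
Doxycycline 0.12 μg/mL: ≤ 0.12 μg/mL — susceptible
Ceftriaxone: 256 μg/mL is ≥ 1 μg/mL → Resistant
Oxacillin 256 μg/mL: ≥ 16 μg/mL → resistant
Ceftazidime 8 μg/mL: ≥ 8 μg/mL ⇒ resistant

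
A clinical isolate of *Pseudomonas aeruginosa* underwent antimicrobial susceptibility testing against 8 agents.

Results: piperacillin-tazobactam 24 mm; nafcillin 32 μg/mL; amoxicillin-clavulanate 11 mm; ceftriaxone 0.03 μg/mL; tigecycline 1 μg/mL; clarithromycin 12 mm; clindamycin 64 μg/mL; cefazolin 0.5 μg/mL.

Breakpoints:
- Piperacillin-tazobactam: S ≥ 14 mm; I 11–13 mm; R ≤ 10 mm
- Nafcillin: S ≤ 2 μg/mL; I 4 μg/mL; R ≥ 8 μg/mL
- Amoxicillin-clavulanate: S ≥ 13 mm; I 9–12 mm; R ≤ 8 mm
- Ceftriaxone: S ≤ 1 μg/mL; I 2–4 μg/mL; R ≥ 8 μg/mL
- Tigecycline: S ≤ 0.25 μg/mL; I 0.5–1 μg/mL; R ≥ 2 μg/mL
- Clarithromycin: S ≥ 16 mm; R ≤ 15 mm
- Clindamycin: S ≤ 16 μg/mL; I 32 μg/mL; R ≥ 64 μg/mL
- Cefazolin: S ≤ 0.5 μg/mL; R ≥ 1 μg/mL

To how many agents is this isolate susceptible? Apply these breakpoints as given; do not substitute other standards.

3

Piperacillin-tazobactam 24 mm: ≥ 14 mm → susceptible
Nafcillin: 32 μg/mL is ≥ 8 μg/mL ⇒ R
Amoxicillin-clavulanate (11 mm) in 9–12 mm ⇒ Intermediate
Ceftriaxone 0.03 μg/mL: ≤ 1 μg/mL ⇒ susceptible
Tigecycline 1 μg/mL: in 0.5–1 μg/mL ⇒ I
Clarithromycin (12 mm) ≤ 15 mm — Resistant
Clindamycin 64 μg/mL: ≥ 64 μg/mL ⇒ Resistant
Cefazolin: 0.5 μg/mL is ≤ 0.5 μg/mL → S
Susceptible: 3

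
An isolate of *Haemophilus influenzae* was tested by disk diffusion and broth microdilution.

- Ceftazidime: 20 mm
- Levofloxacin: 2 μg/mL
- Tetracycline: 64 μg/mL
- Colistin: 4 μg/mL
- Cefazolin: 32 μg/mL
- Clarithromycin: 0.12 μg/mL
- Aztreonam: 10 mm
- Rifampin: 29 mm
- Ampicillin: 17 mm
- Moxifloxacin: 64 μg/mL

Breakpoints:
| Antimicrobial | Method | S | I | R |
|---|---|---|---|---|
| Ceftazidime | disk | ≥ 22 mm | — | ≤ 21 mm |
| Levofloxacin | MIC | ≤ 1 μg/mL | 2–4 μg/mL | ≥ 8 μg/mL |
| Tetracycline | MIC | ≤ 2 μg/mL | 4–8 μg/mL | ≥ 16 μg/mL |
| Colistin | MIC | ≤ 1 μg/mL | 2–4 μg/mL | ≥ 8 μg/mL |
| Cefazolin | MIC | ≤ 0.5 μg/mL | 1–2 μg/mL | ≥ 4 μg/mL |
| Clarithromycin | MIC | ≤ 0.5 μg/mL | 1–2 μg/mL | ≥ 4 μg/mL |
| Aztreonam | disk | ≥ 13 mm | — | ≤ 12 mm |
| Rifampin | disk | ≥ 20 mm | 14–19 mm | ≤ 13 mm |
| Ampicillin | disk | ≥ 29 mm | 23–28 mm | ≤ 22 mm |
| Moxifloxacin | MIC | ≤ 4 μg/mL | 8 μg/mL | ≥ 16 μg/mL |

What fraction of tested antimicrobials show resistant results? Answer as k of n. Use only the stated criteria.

6 of 10

Ceftazidime (20 mm) ≤ 21 mm — R
Levofloxacin (2 μg/mL) in 2–4 μg/mL — intermediate
Tetracycline: 64 μg/mL is ≥ 16 μg/mL — R
Colistin 4 μg/mL: in 2–4 μg/mL ⇒ I
Cefazolin 32 μg/mL: ≥ 4 μg/mL → Resistant
Clarithromycin (0.12 μg/mL) ≤ 0.5 μg/mL → Susceptible
Aztreonam 10 mm: ≤ 12 mm → Resistant
Rifampin 29 mm: ≥ 20 mm — Susceptible
Ampicillin (17 mm) ≤ 22 mm — Resistant
Moxifloxacin 64 μg/mL: ≥ 16 μg/mL → resistant
Resistant: 6/10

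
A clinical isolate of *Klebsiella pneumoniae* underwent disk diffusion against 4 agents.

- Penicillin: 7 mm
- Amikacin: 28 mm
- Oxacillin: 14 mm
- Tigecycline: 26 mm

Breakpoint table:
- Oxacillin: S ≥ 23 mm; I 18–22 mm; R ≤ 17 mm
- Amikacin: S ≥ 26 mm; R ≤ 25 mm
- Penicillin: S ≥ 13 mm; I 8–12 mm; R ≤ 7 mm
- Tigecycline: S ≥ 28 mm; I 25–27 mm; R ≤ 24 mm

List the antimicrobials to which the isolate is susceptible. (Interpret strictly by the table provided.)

amikacin

Penicillin 7 mm: ≤ 7 mm — Resistant
Amikacin: 28 mm is ≥ 26 mm ⇒ susceptible
Oxacillin 14 mm: ≤ 17 mm → resistant
Tigecycline (26 mm) in 25–27 mm — I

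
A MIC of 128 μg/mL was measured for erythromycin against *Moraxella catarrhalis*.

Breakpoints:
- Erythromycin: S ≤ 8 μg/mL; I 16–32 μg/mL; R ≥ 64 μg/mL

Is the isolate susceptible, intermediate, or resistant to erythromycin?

Erythromycin 128 μg/mL: ≥ 64 μg/mL — R

R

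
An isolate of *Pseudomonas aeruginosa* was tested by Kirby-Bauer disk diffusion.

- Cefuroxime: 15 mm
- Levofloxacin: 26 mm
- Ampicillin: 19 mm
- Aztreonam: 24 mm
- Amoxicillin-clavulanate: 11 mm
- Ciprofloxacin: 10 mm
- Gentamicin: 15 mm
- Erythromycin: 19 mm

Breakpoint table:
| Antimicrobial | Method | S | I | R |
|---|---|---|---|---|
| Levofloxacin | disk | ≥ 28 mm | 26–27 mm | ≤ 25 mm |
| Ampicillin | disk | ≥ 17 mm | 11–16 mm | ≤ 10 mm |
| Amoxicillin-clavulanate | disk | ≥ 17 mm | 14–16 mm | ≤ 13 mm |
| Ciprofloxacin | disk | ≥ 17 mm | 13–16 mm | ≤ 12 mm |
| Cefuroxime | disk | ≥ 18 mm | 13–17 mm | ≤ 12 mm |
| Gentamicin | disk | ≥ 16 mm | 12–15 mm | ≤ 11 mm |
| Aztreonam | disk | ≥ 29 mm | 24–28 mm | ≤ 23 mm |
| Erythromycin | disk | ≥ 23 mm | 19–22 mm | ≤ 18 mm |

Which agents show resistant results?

amoxicillin-clavulanate, ciprofloxacin

Cefuroxime 15 mm: in 13–17 mm → I
Levofloxacin (26 mm) in 26–27 mm — Intermediate
Ampicillin 19 mm: ≥ 17 mm → S
Aztreonam (24 mm) in 24–28 mm — intermediate
Amoxicillin-clavulanate (11 mm) ≤ 13 mm — R
Ciprofloxacin 10 mm: ≤ 12 mm — R
Gentamicin: 15 mm is in 12–15 mm ⇒ I
Erythromycin 19 mm: in 19–22 mm — intermediate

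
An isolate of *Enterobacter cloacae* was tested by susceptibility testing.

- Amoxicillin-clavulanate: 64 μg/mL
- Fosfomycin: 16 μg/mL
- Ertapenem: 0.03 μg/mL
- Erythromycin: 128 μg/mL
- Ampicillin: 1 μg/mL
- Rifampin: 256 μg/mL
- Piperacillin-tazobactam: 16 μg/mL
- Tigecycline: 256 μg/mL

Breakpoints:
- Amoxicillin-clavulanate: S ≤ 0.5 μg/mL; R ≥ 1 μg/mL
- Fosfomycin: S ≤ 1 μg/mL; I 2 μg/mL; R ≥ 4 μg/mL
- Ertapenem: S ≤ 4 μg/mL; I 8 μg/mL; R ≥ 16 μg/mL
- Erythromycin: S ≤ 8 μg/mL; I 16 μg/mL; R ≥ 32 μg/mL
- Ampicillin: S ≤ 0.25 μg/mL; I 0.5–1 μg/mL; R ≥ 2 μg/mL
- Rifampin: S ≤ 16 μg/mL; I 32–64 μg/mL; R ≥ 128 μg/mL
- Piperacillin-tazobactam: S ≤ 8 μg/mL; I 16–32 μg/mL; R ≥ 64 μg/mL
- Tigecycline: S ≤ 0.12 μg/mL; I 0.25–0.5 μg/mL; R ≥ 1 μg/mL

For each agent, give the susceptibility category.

R, R, S, R, I, R, I, R

Amoxicillin-clavulanate (64 μg/mL) ≥ 1 μg/mL → R
Fosfomycin (16 μg/mL) ≥ 4 μg/mL ⇒ Resistant
Ertapenem: 0.03 μg/mL is ≤ 4 μg/mL — Susceptible
Erythromycin (128 μg/mL) ≥ 32 μg/mL — Resistant
Ampicillin 1 μg/mL: in 0.5–1 μg/mL ⇒ Intermediate
Rifampin 256 μg/mL: ≥ 128 μg/mL ⇒ Resistant
Piperacillin-tazobactam (16 μg/mL) in 16–32 μg/mL → intermediate
Tigecycline (256 μg/mL) ≥ 1 μg/mL → resistant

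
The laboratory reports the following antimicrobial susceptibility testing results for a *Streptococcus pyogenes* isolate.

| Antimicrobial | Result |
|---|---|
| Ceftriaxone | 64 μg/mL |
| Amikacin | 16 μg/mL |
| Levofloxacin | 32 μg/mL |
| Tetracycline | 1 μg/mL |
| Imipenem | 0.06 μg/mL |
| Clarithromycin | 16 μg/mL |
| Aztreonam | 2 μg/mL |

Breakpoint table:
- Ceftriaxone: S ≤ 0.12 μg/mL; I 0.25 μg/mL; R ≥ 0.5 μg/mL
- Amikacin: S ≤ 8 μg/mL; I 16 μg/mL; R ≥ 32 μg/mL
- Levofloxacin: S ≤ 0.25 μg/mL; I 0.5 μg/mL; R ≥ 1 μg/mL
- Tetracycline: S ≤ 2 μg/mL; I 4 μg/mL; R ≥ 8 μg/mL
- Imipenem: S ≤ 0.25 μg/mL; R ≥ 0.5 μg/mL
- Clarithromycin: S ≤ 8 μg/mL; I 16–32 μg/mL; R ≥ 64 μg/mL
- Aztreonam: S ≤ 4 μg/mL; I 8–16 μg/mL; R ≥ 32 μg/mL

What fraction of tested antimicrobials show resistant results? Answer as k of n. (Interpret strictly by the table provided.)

2 of 7

Ceftriaxone: 64 μg/mL is ≥ 0.5 μg/mL ⇒ R
Amikacin 16 μg/mL: = 16 μg/mL ⇒ intermediate
Levofloxacin 32 μg/mL: ≥ 1 μg/mL ⇒ resistant
Tetracycline 1 μg/mL: ≤ 2 μg/mL → S
Imipenem (0.06 μg/mL) ≤ 0.25 μg/mL → S
Clarithromycin (16 μg/mL) in 16–32 μg/mL — I
Aztreonam (2 μg/mL) ≤ 4 μg/mL → S
Resistant: 2/7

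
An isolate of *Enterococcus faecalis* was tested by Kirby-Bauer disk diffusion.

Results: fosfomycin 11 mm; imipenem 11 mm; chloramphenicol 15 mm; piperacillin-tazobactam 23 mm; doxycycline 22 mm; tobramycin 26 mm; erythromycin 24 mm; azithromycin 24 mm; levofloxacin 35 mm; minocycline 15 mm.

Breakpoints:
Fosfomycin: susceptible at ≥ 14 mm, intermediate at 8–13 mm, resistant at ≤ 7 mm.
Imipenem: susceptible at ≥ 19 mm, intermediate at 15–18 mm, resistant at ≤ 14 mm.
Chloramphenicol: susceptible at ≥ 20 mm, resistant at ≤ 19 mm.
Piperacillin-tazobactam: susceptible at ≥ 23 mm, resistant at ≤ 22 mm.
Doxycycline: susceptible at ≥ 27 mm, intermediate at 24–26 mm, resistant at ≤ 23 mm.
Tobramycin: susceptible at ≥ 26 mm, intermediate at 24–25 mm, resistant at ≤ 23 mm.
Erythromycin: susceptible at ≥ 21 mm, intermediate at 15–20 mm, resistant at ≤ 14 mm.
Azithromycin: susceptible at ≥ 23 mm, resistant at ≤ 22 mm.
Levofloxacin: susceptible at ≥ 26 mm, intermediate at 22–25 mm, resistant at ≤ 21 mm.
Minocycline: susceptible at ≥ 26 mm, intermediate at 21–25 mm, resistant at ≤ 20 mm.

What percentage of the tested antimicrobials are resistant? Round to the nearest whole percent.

Fosfomycin: 11 mm is in 8–13 mm ⇒ intermediate
Imipenem (11 mm) ≤ 14 mm — R
Chloramphenicol 15 mm: ≤ 19 mm — Resistant
Piperacillin-tazobactam: 23 mm is ≥ 23 mm — Susceptible
Doxycycline 22 mm: ≤ 23 mm → resistant
Tobramycin: 26 mm is ≥ 26 mm — S
Erythromycin: 24 mm is ≥ 21 mm — susceptible
Azithromycin: 24 mm is ≥ 23 mm ⇒ Susceptible
Levofloxacin: 35 mm is ≥ 26 mm → susceptible
Minocycline 15 mm: ≤ 20 mm ⇒ resistant
Resistant: 4/10

40%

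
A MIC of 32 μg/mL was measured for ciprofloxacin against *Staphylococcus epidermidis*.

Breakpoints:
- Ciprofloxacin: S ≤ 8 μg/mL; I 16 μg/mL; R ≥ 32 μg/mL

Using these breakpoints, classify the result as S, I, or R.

Resistant

Ciprofloxacin: 32 μg/mL is ≥ 32 μg/mL ⇒ resistant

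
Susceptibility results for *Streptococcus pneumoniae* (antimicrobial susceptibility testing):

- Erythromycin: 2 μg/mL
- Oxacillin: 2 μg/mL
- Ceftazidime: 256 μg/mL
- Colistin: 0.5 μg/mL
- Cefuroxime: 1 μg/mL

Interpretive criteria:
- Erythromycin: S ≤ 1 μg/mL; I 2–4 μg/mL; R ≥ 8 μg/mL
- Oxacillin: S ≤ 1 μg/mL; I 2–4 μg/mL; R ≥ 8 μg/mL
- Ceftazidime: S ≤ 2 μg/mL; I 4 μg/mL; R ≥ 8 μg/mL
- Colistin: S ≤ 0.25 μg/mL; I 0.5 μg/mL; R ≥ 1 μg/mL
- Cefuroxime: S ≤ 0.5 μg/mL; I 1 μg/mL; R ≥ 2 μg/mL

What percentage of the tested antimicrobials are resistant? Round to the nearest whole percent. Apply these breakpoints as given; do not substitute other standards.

Erythromycin 2 μg/mL: in 2–4 μg/mL → Intermediate
Oxacillin: 2 μg/mL is in 2–4 μg/mL → I
Ceftazidime: 256 μg/mL is ≥ 8 μg/mL — resistant
Colistin (0.5 μg/mL) = 0.5 μg/mL → I
Cefuroxime (1 μg/mL) = 1 μg/mL ⇒ intermediate
Resistant: 1/5

20%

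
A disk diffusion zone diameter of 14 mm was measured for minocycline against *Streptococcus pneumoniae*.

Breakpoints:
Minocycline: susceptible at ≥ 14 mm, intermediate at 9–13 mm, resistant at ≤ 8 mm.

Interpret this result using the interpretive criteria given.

Susceptible

Minocycline: 14 mm is ≥ 14 mm ⇒ S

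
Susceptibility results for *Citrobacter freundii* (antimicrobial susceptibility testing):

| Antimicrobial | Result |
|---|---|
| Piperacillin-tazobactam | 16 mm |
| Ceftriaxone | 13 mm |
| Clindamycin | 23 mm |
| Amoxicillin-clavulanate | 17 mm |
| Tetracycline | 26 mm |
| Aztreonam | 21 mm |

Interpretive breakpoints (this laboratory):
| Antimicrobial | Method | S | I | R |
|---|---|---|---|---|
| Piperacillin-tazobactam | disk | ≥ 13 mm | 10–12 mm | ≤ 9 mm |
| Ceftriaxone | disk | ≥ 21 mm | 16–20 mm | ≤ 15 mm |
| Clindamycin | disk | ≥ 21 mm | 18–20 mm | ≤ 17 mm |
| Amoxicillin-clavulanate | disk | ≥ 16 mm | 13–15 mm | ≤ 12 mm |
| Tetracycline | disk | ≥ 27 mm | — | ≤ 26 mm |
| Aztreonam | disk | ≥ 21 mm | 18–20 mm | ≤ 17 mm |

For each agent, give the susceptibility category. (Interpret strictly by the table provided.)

Piperacillin-tazobactam 16 mm: ≥ 13 mm ⇒ Susceptible
Ceftriaxone 13 mm: ≤ 15 mm ⇒ Resistant
Clindamycin: 23 mm is ≥ 21 mm ⇒ S
Amoxicillin-clavulanate 17 mm: ≥ 16 mm → S
Tetracycline (26 mm) ≤ 26 mm → Resistant
Aztreonam 21 mm: ≥ 21 mm ⇒ S

S, R, S, S, R, S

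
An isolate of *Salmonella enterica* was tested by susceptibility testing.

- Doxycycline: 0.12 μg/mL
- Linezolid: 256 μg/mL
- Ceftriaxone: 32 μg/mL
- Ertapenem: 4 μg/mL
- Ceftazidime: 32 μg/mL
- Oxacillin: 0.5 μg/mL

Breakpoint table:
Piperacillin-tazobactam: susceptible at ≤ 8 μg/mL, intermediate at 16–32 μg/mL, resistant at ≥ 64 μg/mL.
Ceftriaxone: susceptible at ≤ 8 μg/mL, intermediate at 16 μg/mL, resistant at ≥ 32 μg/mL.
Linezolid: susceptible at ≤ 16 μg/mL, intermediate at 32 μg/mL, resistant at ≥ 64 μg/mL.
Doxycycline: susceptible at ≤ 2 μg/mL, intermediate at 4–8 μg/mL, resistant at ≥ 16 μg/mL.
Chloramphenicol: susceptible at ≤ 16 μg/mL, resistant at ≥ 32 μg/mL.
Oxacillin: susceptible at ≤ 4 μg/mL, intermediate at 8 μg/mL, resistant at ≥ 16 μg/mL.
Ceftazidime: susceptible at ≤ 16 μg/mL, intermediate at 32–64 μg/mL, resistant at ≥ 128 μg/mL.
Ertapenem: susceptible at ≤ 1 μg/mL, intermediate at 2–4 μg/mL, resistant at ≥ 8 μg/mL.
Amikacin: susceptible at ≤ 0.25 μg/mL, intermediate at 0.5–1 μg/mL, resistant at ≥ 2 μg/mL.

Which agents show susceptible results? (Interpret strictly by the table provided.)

doxycycline, oxacillin

Doxycycline 0.12 μg/mL: ≤ 2 μg/mL → S
Linezolid: 256 μg/mL is ≥ 64 μg/mL ⇒ Resistant
Ceftriaxone 32 μg/mL: ≥ 32 μg/mL — resistant
Ertapenem (4 μg/mL) in 2–4 μg/mL → I
Ceftazidime (32 μg/mL) in 32–64 μg/mL → intermediate
Oxacillin: 0.5 μg/mL is ≤ 4 μg/mL → S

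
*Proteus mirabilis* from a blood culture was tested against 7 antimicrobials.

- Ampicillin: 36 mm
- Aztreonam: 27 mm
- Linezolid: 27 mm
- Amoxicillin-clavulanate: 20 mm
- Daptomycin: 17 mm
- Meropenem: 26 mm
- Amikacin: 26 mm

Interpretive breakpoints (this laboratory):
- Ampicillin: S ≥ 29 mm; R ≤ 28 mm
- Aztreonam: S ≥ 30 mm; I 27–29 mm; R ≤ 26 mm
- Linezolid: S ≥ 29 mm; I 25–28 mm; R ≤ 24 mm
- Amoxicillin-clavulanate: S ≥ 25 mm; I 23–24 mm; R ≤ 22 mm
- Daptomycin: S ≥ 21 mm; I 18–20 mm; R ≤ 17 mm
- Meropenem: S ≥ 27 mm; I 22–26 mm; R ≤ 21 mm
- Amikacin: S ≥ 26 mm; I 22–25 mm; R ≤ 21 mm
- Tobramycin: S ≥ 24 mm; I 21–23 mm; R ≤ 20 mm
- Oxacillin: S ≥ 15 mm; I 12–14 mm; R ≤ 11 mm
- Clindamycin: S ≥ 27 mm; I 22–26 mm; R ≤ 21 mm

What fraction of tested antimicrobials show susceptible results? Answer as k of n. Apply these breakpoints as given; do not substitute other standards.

Ampicillin: 36 mm is ≥ 29 mm ⇒ susceptible
Aztreonam 27 mm: in 27–29 mm ⇒ Intermediate
Linezolid: 27 mm is in 25–28 mm ⇒ I
Amoxicillin-clavulanate (20 mm) ≤ 22 mm ⇒ resistant
Daptomycin: 17 mm is ≤ 17 mm → Resistant
Meropenem 26 mm: in 22–26 mm ⇒ Intermediate
Amikacin (26 mm) ≥ 26 mm ⇒ Susceptible
Susceptible: 2/7

2 of 7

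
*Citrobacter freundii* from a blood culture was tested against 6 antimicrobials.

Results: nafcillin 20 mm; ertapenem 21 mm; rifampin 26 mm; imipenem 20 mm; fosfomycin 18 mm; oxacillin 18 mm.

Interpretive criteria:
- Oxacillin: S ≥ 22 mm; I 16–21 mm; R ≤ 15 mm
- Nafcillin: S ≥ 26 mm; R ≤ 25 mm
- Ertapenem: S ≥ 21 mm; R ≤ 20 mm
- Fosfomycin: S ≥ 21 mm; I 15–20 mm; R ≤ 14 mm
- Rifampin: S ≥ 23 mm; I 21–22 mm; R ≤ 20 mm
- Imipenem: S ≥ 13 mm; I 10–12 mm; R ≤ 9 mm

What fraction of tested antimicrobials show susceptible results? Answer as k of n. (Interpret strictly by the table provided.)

Nafcillin: 20 mm is ≤ 25 mm → resistant
Ertapenem (21 mm) ≥ 21 mm ⇒ Susceptible
Rifampin (26 mm) ≥ 23 mm → susceptible
Imipenem 20 mm: ≥ 13 mm — susceptible
Fosfomycin 18 mm: in 15–20 mm ⇒ Intermediate
Oxacillin 18 mm: in 16–21 mm ⇒ I
Susceptible: 3/6

3 of 6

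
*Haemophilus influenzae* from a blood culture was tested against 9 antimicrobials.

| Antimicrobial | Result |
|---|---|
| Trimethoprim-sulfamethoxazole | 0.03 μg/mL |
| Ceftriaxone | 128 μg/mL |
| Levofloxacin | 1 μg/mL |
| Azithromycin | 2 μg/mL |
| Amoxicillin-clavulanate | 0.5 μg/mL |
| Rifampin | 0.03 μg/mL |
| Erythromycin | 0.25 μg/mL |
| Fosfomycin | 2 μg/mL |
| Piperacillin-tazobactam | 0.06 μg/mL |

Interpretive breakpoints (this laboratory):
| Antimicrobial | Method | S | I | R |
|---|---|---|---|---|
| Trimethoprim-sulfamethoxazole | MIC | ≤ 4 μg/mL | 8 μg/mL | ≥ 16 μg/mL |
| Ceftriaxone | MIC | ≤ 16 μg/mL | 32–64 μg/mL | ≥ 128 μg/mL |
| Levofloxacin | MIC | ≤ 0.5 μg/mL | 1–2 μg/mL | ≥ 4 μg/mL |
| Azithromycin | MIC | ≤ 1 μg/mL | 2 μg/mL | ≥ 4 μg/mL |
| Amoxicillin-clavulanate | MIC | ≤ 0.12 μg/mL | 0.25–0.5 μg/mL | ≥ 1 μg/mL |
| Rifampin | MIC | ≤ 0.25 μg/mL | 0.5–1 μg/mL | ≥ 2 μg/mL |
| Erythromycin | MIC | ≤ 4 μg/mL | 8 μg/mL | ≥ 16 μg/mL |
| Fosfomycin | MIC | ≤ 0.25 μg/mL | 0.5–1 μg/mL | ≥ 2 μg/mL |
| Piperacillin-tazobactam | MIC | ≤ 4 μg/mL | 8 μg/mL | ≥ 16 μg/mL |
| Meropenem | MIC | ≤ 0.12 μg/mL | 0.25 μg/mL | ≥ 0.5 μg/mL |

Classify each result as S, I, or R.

S, R, I, I, I, S, S, R, S

Trimethoprim-sulfamethoxazole (0.03 μg/mL) ≤ 4 μg/mL → Susceptible
Ceftriaxone 128 μg/mL: ≥ 128 μg/mL — Resistant
Levofloxacin: 1 μg/mL is in 1–2 μg/mL ⇒ Intermediate
Azithromycin 2 μg/mL: = 2 μg/mL — intermediate
Amoxicillin-clavulanate: 0.5 μg/mL is in 0.25–0.5 μg/mL ⇒ Intermediate
Rifampin 0.03 μg/mL: ≤ 0.25 μg/mL ⇒ Susceptible
Erythromycin: 0.25 μg/mL is ≤ 4 μg/mL ⇒ Susceptible
Fosfomycin 2 μg/mL: ≥ 2 μg/mL → R
Piperacillin-tazobactam (0.06 μg/mL) ≤ 4 μg/mL ⇒ S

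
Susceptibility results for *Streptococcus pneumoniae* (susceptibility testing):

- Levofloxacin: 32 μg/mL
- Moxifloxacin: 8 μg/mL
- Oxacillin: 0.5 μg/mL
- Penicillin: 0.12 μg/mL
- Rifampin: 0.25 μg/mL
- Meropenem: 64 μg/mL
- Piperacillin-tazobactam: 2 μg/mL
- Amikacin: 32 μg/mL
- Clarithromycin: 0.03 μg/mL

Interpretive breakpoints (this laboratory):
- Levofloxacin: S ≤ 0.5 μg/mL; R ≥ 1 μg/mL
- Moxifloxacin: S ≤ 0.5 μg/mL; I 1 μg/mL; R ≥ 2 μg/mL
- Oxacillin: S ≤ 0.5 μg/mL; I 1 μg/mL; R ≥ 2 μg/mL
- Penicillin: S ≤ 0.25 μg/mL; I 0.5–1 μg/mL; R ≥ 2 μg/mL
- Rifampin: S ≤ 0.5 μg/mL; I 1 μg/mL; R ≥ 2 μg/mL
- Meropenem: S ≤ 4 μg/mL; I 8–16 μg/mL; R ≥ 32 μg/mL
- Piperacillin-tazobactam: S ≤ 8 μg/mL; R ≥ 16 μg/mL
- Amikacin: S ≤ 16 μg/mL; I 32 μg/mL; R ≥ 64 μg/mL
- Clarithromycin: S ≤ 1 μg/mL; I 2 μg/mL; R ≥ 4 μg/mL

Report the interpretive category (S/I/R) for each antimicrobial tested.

Levofloxacin: 32 μg/mL is ≥ 1 μg/mL ⇒ R
Moxifloxacin 8 μg/mL: ≥ 2 μg/mL → Resistant
Oxacillin: 0.5 μg/mL is ≤ 0.5 μg/mL → susceptible
Penicillin 0.12 μg/mL: ≤ 0.25 μg/mL ⇒ Susceptible
Rifampin 0.25 μg/mL: ≤ 0.5 μg/mL — susceptible
Meropenem: 64 μg/mL is ≥ 32 μg/mL ⇒ resistant
Piperacillin-tazobactam 2 μg/mL: ≤ 8 μg/mL — S
Amikacin 32 μg/mL: = 32 μg/mL → intermediate
Clarithromycin (0.03 μg/mL) ≤ 1 μg/mL → susceptible

R, R, S, S, S, R, S, I, S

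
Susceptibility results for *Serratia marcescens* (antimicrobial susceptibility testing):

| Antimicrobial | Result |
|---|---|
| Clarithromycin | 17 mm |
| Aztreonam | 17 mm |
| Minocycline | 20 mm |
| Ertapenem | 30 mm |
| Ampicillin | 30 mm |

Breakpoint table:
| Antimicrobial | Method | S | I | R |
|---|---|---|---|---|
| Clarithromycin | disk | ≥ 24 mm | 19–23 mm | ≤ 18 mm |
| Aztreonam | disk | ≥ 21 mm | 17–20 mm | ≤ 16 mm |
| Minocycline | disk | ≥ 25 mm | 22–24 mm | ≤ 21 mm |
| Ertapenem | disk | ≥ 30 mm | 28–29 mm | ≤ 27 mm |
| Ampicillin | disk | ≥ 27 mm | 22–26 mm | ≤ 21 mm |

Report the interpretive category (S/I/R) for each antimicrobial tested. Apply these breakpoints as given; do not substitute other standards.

R, I, R, S, S

Clarithromycin: 17 mm is ≤ 18 mm → Resistant
Aztreonam 17 mm: in 17–20 mm → Intermediate
Minocycline (20 mm) ≤ 21 mm → Resistant
Ertapenem 30 mm: ≥ 30 mm ⇒ Susceptible
Ampicillin (30 mm) ≥ 27 mm → Susceptible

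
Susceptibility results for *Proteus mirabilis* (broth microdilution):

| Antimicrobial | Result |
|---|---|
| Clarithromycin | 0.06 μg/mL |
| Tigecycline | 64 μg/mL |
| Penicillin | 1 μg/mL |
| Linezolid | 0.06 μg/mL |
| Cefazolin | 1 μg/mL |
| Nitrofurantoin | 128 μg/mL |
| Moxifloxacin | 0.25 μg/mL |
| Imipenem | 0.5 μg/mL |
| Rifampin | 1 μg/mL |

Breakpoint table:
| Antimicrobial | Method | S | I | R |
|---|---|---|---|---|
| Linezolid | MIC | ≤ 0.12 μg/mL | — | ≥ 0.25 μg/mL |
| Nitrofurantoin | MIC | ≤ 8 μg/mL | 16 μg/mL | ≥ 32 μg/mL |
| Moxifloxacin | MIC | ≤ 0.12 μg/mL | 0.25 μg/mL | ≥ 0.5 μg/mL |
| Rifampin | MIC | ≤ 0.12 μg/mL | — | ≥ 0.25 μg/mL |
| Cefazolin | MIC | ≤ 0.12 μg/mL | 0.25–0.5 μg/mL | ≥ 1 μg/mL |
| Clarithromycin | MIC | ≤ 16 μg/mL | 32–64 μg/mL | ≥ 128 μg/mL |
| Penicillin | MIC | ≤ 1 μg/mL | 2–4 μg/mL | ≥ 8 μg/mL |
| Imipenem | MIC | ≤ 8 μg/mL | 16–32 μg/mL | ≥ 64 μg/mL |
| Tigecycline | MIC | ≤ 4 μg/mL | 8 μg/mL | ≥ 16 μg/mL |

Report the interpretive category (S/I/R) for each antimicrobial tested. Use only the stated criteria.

Clarithromycin: 0.06 μg/mL is ≤ 16 μg/mL — S
Tigecycline: 64 μg/mL is ≥ 16 μg/mL — Resistant
Penicillin 1 μg/mL: ≤ 1 μg/mL ⇒ S
Linezolid 0.06 μg/mL: ≤ 0.12 μg/mL — Susceptible
Cefazolin: 1 μg/mL is ≥ 1 μg/mL ⇒ R
Nitrofurantoin: 128 μg/mL is ≥ 32 μg/mL ⇒ resistant
Moxifloxacin: 0.25 μg/mL is = 0.25 μg/mL ⇒ I
Imipenem (0.5 μg/mL) ≤ 8 μg/mL — Susceptible
Rifampin (1 μg/mL) ≥ 0.25 μg/mL → Resistant

S, R, S, S, R, R, I, S, R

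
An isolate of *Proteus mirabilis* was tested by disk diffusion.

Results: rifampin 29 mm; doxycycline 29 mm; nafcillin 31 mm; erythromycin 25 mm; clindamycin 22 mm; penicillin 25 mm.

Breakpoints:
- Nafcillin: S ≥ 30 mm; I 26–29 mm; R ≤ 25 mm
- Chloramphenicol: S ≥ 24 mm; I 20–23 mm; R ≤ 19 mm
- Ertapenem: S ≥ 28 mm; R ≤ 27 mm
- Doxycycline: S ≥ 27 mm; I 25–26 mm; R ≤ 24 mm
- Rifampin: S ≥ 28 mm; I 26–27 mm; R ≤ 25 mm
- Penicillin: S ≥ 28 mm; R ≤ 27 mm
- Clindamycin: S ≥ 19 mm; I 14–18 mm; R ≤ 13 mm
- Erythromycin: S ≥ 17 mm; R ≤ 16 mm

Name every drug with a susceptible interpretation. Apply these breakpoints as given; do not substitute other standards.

rifampin, doxycycline, nafcillin, erythromycin, clindamycin

Rifampin 29 mm: ≥ 28 mm → susceptible
Doxycycline (29 mm) ≥ 27 mm — S
Nafcillin 31 mm: ≥ 30 mm — S
Erythromycin (25 mm) ≥ 17 mm ⇒ S
Clindamycin 22 mm: ≥ 19 mm ⇒ Susceptible
Penicillin (25 mm) ≤ 27 mm → R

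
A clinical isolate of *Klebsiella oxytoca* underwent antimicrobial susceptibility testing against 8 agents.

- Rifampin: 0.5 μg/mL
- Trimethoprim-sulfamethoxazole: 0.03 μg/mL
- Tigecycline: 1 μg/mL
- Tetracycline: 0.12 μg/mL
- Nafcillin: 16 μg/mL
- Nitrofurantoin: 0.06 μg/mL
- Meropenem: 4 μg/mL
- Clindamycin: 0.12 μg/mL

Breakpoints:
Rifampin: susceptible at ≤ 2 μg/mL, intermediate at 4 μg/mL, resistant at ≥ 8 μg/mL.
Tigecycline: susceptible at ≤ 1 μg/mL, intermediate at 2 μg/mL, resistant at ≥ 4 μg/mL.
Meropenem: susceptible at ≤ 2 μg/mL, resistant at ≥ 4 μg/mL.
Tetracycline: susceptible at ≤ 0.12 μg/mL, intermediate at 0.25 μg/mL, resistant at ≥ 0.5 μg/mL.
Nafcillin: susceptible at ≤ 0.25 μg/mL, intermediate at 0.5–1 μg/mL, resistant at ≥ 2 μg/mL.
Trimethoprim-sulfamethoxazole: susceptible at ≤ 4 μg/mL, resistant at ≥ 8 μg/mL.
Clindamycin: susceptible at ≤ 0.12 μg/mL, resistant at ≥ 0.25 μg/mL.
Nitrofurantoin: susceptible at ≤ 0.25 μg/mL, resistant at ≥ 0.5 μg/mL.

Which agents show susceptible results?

rifampin, trimethoprim-sulfamethoxazole, tigecycline, tetracycline, nitrofurantoin, clindamycin

Rifampin: 0.5 μg/mL is ≤ 2 μg/mL ⇒ Susceptible
Trimethoprim-sulfamethoxazole 0.03 μg/mL: ≤ 4 μg/mL — S
Tigecycline (1 μg/mL) ≤ 1 μg/mL → S
Tetracycline (0.12 μg/mL) ≤ 0.12 μg/mL ⇒ Susceptible
Nafcillin 16 μg/mL: ≥ 2 μg/mL → Resistant
Nitrofurantoin (0.06 μg/mL) ≤ 0.25 μg/mL — susceptible
Meropenem: 4 μg/mL is ≥ 4 μg/mL — resistant
Clindamycin 0.12 μg/mL: ≤ 0.12 μg/mL ⇒ Susceptible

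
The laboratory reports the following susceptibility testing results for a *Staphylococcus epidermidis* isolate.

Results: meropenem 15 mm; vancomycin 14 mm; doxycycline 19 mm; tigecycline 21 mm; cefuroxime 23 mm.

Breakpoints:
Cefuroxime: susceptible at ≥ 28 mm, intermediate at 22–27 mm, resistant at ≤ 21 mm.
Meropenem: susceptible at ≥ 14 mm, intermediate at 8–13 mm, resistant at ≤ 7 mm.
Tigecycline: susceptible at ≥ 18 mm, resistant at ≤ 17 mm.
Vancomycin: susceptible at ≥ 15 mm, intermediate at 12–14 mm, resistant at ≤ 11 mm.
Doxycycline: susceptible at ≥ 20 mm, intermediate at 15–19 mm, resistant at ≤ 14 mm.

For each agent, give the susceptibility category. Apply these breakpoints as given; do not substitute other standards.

Meropenem 15 mm: ≥ 14 mm — S
Vancomycin (14 mm) in 12–14 mm ⇒ Intermediate
Doxycycline 19 mm: in 15–19 mm — intermediate
Tigecycline: 21 mm is ≥ 18 mm ⇒ S
Cefuroxime 23 mm: in 22–27 mm ⇒ I

S, I, I, S, I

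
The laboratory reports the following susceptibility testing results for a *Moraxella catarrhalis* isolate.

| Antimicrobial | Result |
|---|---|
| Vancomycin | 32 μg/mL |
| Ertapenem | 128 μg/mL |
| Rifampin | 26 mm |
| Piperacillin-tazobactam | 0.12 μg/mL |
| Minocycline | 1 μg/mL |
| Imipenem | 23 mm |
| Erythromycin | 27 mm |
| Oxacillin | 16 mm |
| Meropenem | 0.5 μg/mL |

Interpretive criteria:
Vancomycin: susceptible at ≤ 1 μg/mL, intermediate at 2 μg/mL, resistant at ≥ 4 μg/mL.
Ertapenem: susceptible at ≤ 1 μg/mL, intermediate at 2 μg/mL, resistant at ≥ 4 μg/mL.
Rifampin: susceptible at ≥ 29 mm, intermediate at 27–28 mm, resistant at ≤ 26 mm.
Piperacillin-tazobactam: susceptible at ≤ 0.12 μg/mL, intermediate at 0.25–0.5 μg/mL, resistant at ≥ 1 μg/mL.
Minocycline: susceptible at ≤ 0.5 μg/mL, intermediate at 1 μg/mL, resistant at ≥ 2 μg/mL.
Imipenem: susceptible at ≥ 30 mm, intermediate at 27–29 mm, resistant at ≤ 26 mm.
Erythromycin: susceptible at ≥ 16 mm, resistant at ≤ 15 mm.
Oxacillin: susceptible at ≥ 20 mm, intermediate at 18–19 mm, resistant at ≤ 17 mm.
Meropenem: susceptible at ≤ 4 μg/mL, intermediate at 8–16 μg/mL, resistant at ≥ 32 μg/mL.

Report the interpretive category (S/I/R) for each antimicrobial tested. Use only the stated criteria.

Vancomycin 32 μg/mL: ≥ 4 μg/mL → Resistant
Ertapenem: 128 μg/mL is ≥ 4 μg/mL ⇒ R
Rifampin 26 mm: ≤ 26 mm ⇒ resistant
Piperacillin-tazobactam (0.12 μg/mL) ≤ 0.12 μg/mL — susceptible
Minocycline 1 μg/mL: = 1 μg/mL — I
Imipenem (23 mm) ≤ 26 mm → resistant
Erythromycin 27 mm: ≥ 16 mm ⇒ S
Oxacillin 16 mm: ≤ 17 mm — R
Meropenem: 0.5 μg/mL is ≤ 4 μg/mL ⇒ Susceptible

R, R, R, S, I, R, S, R, S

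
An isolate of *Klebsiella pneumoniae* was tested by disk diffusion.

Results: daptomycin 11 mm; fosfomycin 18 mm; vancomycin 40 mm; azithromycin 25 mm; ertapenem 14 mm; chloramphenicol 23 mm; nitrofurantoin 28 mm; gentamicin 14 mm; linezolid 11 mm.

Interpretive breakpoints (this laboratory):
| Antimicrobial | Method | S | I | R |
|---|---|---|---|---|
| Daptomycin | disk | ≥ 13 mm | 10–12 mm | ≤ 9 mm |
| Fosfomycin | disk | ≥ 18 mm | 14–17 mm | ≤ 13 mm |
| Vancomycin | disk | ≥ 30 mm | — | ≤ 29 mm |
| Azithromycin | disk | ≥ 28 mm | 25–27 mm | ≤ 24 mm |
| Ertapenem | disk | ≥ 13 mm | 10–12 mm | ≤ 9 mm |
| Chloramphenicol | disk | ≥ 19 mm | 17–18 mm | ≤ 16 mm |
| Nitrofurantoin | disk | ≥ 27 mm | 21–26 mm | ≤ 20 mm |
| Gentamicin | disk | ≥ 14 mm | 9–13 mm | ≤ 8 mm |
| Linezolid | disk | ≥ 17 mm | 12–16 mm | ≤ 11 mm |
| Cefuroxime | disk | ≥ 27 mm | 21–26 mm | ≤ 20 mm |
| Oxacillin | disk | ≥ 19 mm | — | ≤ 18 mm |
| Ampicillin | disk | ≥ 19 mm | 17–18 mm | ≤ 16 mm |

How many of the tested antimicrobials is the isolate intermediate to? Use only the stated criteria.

Daptomycin: 11 mm is in 10–12 mm — intermediate
Fosfomycin: 18 mm is ≥ 18 mm ⇒ susceptible
Vancomycin 40 mm: ≥ 30 mm — susceptible
Azithromycin: 25 mm is in 25–27 mm → intermediate
Ertapenem (14 mm) ≥ 13 mm — S
Chloramphenicol 23 mm: ≥ 19 mm → susceptible
Nitrofurantoin (28 mm) ≥ 27 mm — Susceptible
Gentamicin (14 mm) ≥ 14 mm ⇒ Susceptible
Linezolid 11 mm: ≤ 11 mm — resistant
Intermediate: 2

2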